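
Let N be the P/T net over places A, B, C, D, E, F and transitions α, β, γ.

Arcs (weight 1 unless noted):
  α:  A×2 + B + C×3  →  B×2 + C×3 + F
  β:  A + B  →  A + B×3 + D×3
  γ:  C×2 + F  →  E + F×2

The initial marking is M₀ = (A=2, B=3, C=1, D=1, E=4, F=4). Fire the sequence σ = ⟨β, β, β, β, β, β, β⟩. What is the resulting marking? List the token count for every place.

(A=2, B=17, C=1, D=22, E=4, F=4)

step 1: fire β:  (A=2, B=3, C=1, D=1, E=4, F=4) → (A=2, B=5, C=1, D=4, E=4, F=4)
step 2: fire β:  (A=2, B=5, C=1, D=4, E=4, F=4) → (A=2, B=7, C=1, D=7, E=4, F=4)
step 3: fire β:  (A=2, B=7, C=1, D=7, E=4, F=4) → (A=2, B=9, C=1, D=10, E=4, F=4)
step 4: fire β:  (A=2, B=9, C=1, D=10, E=4, F=4) → (A=2, B=11, C=1, D=13, E=4, F=4)
step 5: fire β:  (A=2, B=11, C=1, D=13, E=4, F=4) → (A=2, B=13, C=1, D=16, E=4, F=4)
step 6: fire β:  (A=2, B=13, C=1, D=16, E=4, F=4) → (A=2, B=15, C=1, D=19, E=4, F=4)
step 7: fire β:  (A=2, B=15, C=1, D=19, E=4, F=4) → (A=2, B=17, C=1, D=22, E=4, F=4)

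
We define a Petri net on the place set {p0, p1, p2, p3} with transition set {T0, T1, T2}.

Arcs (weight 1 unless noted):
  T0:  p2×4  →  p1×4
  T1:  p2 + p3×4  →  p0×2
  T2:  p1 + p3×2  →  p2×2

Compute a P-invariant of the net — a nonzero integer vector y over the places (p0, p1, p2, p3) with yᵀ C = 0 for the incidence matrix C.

Incidence matrix C (rows=places, cols=transitions):
       T0   T1   T2
   p0   0    2    0
   p1   4    0   -1
   p2  -4   -1    2
   p3   0   -4   -2

Candidate y = [3, 2, 2, 1]; check y·C column-wise:
  col T0: 3·0 + 2·4 + 2·-4 + 1·0 = 0
  col T1: 3·2 + 2·0 + 2·-1 + 1·-4 = 0
  col T2: 3·0 + 2·-1 + 2·2 + 1·-2 = 0

y = (p0:3, p1:2, p2:2, p3:1)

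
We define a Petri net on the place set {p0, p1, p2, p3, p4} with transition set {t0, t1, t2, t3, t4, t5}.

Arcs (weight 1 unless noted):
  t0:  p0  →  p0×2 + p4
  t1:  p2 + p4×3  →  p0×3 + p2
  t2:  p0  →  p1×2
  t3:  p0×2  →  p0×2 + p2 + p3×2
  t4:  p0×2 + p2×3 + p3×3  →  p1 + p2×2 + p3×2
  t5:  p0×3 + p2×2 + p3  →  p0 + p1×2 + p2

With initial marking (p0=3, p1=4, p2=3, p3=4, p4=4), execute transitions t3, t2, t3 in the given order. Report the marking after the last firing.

step 1: fire t3:  (p0=3, p1=4, p2=3, p3=4, p4=4) → (p0=3, p1=4, p2=4, p3=6, p4=4)
step 2: fire t2:  (p0=3, p1=4, p2=4, p3=6, p4=4) → (p0=2, p1=6, p2=4, p3=6, p4=4)
step 3: fire t3:  (p0=2, p1=6, p2=4, p3=6, p4=4) → (p0=2, p1=6, p2=5, p3=8, p4=4)

(p0=2, p1=6, p2=5, p3=8, p4=4)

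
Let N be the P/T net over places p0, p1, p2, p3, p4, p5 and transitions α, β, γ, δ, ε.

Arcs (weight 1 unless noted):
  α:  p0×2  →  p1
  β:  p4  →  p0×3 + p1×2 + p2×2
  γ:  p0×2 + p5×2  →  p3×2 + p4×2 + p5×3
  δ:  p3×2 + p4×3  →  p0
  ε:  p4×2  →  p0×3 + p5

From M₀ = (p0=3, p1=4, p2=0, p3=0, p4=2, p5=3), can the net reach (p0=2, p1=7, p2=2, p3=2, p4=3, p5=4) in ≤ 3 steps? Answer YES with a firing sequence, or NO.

YES — reachable via ⟨α, β, γ⟩ (3 firings)

step 1: fire α:  (p0=3, p1=4, p2=0, p3=0, p4=2, p5=3) → (p0=1, p1=5, p2=0, p3=0, p4=2, p5=3)
step 2: fire β:  (p0=1, p1=5, p2=0, p3=0, p4=2, p5=3) → (p0=4, p1=7, p2=2, p3=0, p4=1, p5=3)
step 3: fire γ:  (p0=4, p1=7, p2=2, p3=0, p4=1, p5=3) → (p0=2, p1=7, p2=2, p3=2, p4=3, p5=4)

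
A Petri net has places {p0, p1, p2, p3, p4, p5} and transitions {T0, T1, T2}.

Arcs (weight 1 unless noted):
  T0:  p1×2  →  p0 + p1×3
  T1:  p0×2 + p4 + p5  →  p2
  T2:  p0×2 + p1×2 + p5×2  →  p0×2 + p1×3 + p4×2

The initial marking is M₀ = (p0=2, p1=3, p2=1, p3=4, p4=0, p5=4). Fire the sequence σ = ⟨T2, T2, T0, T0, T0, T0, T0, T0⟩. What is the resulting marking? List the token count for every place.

step 1: fire T2:  (p0=2, p1=3, p2=1, p3=4, p4=0, p5=4) → (p0=2, p1=4, p2=1, p3=4, p4=2, p5=2)
step 2: fire T2:  (p0=2, p1=4, p2=1, p3=4, p4=2, p5=2) → (p0=2, p1=5, p2=1, p3=4, p4=4, p5=0)
step 3: fire T0:  (p0=2, p1=5, p2=1, p3=4, p4=4, p5=0) → (p0=3, p1=6, p2=1, p3=4, p4=4, p5=0)
step 4: fire T0:  (p0=3, p1=6, p2=1, p3=4, p4=4, p5=0) → (p0=4, p1=7, p2=1, p3=4, p4=4, p5=0)
step 5: fire T0:  (p0=4, p1=7, p2=1, p3=4, p4=4, p5=0) → (p0=5, p1=8, p2=1, p3=4, p4=4, p5=0)
step 6: fire T0:  (p0=5, p1=8, p2=1, p3=4, p4=4, p5=0) → (p0=6, p1=9, p2=1, p3=4, p4=4, p5=0)
step 7: fire T0:  (p0=6, p1=9, p2=1, p3=4, p4=4, p5=0) → (p0=7, p1=10, p2=1, p3=4, p4=4, p5=0)
step 8: fire T0:  (p0=7, p1=10, p2=1, p3=4, p4=4, p5=0) → (p0=8, p1=11, p2=1, p3=4, p4=4, p5=0)

(p0=8, p1=11, p2=1, p3=4, p4=4, p5=0)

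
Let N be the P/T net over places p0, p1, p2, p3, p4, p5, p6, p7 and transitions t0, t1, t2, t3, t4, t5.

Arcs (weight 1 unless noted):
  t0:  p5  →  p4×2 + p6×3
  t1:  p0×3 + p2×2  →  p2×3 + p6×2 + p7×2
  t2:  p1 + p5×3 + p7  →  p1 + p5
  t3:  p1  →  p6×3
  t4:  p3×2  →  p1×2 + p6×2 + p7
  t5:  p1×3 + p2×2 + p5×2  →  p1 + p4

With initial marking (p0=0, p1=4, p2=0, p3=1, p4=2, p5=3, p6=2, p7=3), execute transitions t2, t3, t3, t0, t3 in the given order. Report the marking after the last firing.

step 1: fire t2:  (p0=0, p1=4, p2=0, p3=1, p4=2, p5=3, p6=2, p7=3) → (p0=0, p1=4, p2=0, p3=1, p4=2, p5=1, p6=2, p7=2)
step 2: fire t3:  (p0=0, p1=4, p2=0, p3=1, p4=2, p5=1, p6=2, p7=2) → (p0=0, p1=3, p2=0, p3=1, p4=2, p5=1, p6=5, p7=2)
step 3: fire t3:  (p0=0, p1=3, p2=0, p3=1, p4=2, p5=1, p6=5, p7=2) → (p0=0, p1=2, p2=0, p3=1, p4=2, p5=1, p6=8, p7=2)
step 4: fire t0:  (p0=0, p1=2, p2=0, p3=1, p4=2, p5=1, p6=8, p7=2) → (p0=0, p1=2, p2=0, p3=1, p4=4, p5=0, p6=11, p7=2)
step 5: fire t3:  (p0=0, p1=2, p2=0, p3=1, p4=4, p5=0, p6=11, p7=2) → (p0=0, p1=1, p2=0, p3=1, p4=4, p5=0, p6=14, p7=2)

(p0=0, p1=1, p2=0, p3=1, p4=4, p5=0, p6=14, p7=2)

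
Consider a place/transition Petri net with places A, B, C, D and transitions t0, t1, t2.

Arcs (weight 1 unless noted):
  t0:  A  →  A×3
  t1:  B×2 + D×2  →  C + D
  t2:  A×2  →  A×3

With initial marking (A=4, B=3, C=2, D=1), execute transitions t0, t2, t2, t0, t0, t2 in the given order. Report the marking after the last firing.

(A=13, B=3, C=2, D=1)

step 1: fire t0:  (A=4, B=3, C=2, D=1) → (A=6, B=3, C=2, D=1)
step 2: fire t2:  (A=6, B=3, C=2, D=1) → (A=7, B=3, C=2, D=1)
step 3: fire t2:  (A=7, B=3, C=2, D=1) → (A=8, B=3, C=2, D=1)
step 4: fire t0:  (A=8, B=3, C=2, D=1) → (A=10, B=3, C=2, D=1)
step 5: fire t0:  (A=10, B=3, C=2, D=1) → (A=12, B=3, C=2, D=1)
step 6: fire t2:  (A=12, B=3, C=2, D=1) → (A=13, B=3, C=2, D=1)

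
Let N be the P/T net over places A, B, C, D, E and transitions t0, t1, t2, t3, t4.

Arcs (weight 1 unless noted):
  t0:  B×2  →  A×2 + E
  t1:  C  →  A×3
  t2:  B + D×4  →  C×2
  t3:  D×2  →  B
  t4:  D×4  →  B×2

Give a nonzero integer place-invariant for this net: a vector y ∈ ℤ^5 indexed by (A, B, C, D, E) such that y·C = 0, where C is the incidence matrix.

Incidence matrix C (rows=places, cols=transitions):
       t0   t1   t2   t3   t4
    A   2    3    0    0    0
    B  -2    0   -1    1    2
    C   0   -1    2    0    0
    D   0    0   -4   -2   -4
    E   1    0    0    0    0

Candidate y = [1, 2, 3, 1, 2]; check y·C column-wise:
  col t0: 1·2 + 2·-2 + 3·0 + 1·0 + 2·1 = 0
  col t1: 1·3 + 2·0 + 3·-1 + 1·0 + 2·0 = 0
  col t2: 1·0 + 2·-1 + 3·2 + 1·-4 + 2·0 = 0
  col t3: 1·0 + 2·1 + 3·0 + 1·-2 + 2·0 = 0
  col t4: 1·0 + 2·2 + 3·0 + 1·-4 + 2·0 = 0

y = (A:1, B:2, C:3, D:1, E:2)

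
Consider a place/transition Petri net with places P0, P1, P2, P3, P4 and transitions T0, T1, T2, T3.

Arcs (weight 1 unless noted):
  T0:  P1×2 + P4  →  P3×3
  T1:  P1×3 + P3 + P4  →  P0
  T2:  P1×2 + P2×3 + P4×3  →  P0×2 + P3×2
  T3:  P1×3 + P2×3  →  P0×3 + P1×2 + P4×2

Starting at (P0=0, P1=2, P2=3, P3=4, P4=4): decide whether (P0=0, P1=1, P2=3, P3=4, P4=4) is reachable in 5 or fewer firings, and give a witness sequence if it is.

NO — not reachable within 5 firings

depth 0: 1 marking
depth 1: 3 markings reached so far
depth 2: 3 markings reached so far
(frontier empty at depth 2; search complete)
target is not among the 3 markings reachable within 5 steps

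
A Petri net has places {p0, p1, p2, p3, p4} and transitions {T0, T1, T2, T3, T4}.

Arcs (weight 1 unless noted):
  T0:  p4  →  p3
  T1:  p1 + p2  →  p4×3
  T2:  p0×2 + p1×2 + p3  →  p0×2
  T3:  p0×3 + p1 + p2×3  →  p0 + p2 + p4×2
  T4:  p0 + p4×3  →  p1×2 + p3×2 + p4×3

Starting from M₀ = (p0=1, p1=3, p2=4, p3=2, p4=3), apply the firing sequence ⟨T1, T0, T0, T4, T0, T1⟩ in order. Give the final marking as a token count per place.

(p0=0, p1=3, p2=2, p3=7, p4=6)

step 1: fire T1:  (p0=1, p1=3, p2=4, p3=2, p4=3) → (p0=1, p1=2, p2=3, p3=2, p4=6)
step 2: fire T0:  (p0=1, p1=2, p2=3, p3=2, p4=6) → (p0=1, p1=2, p2=3, p3=3, p4=5)
step 3: fire T0:  (p0=1, p1=2, p2=3, p3=3, p4=5) → (p0=1, p1=2, p2=3, p3=4, p4=4)
step 4: fire T4:  (p0=1, p1=2, p2=3, p3=4, p4=4) → (p0=0, p1=4, p2=3, p3=6, p4=4)
step 5: fire T0:  (p0=0, p1=4, p2=3, p3=6, p4=4) → (p0=0, p1=4, p2=3, p3=7, p4=3)
step 6: fire T1:  (p0=0, p1=4, p2=3, p3=7, p4=3) → (p0=0, p1=3, p2=2, p3=7, p4=6)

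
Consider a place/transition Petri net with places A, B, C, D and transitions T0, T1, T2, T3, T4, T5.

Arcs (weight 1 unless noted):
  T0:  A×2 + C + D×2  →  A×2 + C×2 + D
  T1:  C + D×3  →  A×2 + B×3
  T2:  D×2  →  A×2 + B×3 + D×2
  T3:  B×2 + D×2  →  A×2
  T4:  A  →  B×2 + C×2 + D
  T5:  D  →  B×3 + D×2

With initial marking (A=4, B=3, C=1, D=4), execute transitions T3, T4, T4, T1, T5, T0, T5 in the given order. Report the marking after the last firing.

(A=6, B=14, C=5, D=2)

step 1: fire T3:  (A=4, B=3, C=1, D=4) → (A=6, B=1, C=1, D=2)
step 2: fire T4:  (A=6, B=1, C=1, D=2) → (A=5, B=3, C=3, D=3)
step 3: fire T4:  (A=5, B=3, C=3, D=3) → (A=4, B=5, C=5, D=4)
step 4: fire T1:  (A=4, B=5, C=5, D=4) → (A=6, B=8, C=4, D=1)
step 5: fire T5:  (A=6, B=8, C=4, D=1) → (A=6, B=11, C=4, D=2)
step 6: fire T0:  (A=6, B=11, C=4, D=2) → (A=6, B=11, C=5, D=1)
step 7: fire T5:  (A=6, B=11, C=5, D=1) → (A=6, B=14, C=5, D=2)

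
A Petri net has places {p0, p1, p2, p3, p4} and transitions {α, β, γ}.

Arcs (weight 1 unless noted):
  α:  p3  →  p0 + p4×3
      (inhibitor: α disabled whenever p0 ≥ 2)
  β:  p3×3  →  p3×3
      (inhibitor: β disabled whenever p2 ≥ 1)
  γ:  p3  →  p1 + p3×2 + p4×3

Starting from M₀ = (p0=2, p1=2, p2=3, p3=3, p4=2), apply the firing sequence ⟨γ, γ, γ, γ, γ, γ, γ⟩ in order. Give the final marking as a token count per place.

(p0=2, p1=9, p2=3, p3=10, p4=23)

step 1: fire γ:  (p0=2, p1=2, p2=3, p3=3, p4=2) → (p0=2, p1=3, p2=3, p3=4, p4=5)
step 2: fire γ:  (p0=2, p1=3, p2=3, p3=4, p4=5) → (p0=2, p1=4, p2=3, p3=5, p4=8)
step 3: fire γ:  (p0=2, p1=4, p2=3, p3=5, p4=8) → (p0=2, p1=5, p2=3, p3=6, p4=11)
step 4: fire γ:  (p0=2, p1=5, p2=3, p3=6, p4=11) → (p0=2, p1=6, p2=3, p3=7, p4=14)
step 5: fire γ:  (p0=2, p1=6, p2=3, p3=7, p4=14) → (p0=2, p1=7, p2=3, p3=8, p4=17)
step 6: fire γ:  (p0=2, p1=7, p2=3, p3=8, p4=17) → (p0=2, p1=8, p2=3, p3=9, p4=20)
step 7: fire γ:  (p0=2, p1=8, p2=3, p3=9, p4=20) → (p0=2, p1=9, p2=3, p3=10, p4=23)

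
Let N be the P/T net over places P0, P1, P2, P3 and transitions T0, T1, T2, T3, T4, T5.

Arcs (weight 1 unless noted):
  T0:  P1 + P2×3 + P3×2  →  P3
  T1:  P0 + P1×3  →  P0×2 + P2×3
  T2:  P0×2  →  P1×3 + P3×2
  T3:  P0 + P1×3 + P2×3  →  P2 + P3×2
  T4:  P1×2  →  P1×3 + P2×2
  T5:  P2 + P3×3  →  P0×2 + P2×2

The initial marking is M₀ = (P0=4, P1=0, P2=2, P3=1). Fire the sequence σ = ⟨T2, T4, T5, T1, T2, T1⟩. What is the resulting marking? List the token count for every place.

(P0=4, P1=1, P2=11, P3=2)

step 1: fire T2:  (P0=4, P1=0, P2=2, P3=1) → (P0=2, P1=3, P2=2, P3=3)
step 2: fire T4:  (P0=2, P1=3, P2=2, P3=3) → (P0=2, P1=4, P2=4, P3=3)
step 3: fire T5:  (P0=2, P1=4, P2=4, P3=3) → (P0=4, P1=4, P2=5, P3=0)
step 4: fire T1:  (P0=4, P1=4, P2=5, P3=0) → (P0=5, P1=1, P2=8, P3=0)
step 5: fire T2:  (P0=5, P1=1, P2=8, P3=0) → (P0=3, P1=4, P2=8, P3=2)
step 6: fire T1:  (P0=3, P1=4, P2=8, P3=2) → (P0=4, P1=1, P2=11, P3=2)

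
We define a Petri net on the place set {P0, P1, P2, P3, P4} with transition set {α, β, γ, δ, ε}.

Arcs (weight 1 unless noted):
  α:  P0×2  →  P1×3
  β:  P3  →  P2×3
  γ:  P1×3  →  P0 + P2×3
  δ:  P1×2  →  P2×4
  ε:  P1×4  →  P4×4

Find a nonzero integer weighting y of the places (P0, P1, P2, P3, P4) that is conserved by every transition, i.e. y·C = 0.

Incidence matrix C (rows=places, cols=transitions):
        α    β    γ    δ    ε
   P0  -2    0    1    0    0
   P1   3    0   -3   -2   -4
   P2   0    3    3    4    0
   P3   0   -1    0    0    0
   P4   0    0    0    0    4

Candidate y = [3, 2, 1, 3, 2]; check y·C column-wise:
  col α: 3·-2 + 2·3 + 1·0 + 3·0 + 2·0 = 0
  col β: 3·0 + 2·0 + 1·3 + 3·-1 + 2·0 = 0
  col γ: 3·1 + 2·-3 + 1·3 + 3·0 + 2·0 = 0
  col δ: 3·0 + 2·-2 + 1·4 + 3·0 + 2·0 = 0
  col ε: 3·0 + 2·-4 + 1·0 + 3·0 + 2·4 = 0

y = (P0:3, P1:2, P2:1, P3:3, P4:2)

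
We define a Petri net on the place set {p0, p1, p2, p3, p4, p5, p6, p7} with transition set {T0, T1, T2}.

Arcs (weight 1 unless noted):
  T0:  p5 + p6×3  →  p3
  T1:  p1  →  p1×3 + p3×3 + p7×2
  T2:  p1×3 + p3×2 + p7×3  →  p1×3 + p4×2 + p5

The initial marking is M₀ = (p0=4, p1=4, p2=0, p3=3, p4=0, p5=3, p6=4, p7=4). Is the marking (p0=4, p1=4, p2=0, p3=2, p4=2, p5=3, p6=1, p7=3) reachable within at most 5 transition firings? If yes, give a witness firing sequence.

NO — not reachable within 5 firings

depth 0: 1 marking
depth 1: 4 markings reached so far
depth 2: 8 markings reached so far
depth 3: 13 markings reached so far
depth 4: 19 markings reached so far
depth 5: 25 markings reached so far
target is not among the 25 markings reachable within 5 steps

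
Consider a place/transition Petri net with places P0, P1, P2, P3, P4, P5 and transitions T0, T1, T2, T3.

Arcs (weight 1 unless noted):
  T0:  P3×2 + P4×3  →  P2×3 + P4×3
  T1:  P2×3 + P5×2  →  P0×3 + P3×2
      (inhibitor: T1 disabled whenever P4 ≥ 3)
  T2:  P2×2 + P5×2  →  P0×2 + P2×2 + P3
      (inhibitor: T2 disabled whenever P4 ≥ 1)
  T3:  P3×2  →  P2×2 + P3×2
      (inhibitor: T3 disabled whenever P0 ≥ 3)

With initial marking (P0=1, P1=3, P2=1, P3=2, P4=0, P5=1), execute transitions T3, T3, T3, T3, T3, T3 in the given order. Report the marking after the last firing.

step 1: fire T3:  (P0=1, P1=3, P2=1, P3=2, P4=0, P5=1) → (P0=1, P1=3, P2=3, P3=2, P4=0, P5=1)
step 2: fire T3:  (P0=1, P1=3, P2=3, P3=2, P4=0, P5=1) → (P0=1, P1=3, P2=5, P3=2, P4=0, P5=1)
step 3: fire T3:  (P0=1, P1=3, P2=5, P3=2, P4=0, P5=1) → (P0=1, P1=3, P2=7, P3=2, P4=0, P5=1)
step 4: fire T3:  (P0=1, P1=3, P2=7, P3=2, P4=0, P5=1) → (P0=1, P1=3, P2=9, P3=2, P4=0, P5=1)
step 5: fire T3:  (P0=1, P1=3, P2=9, P3=2, P4=0, P5=1) → (P0=1, P1=3, P2=11, P3=2, P4=0, P5=1)
step 6: fire T3:  (P0=1, P1=3, P2=11, P3=2, P4=0, P5=1) → (P0=1, P1=3, P2=13, P3=2, P4=0, P5=1)

(P0=1, P1=3, P2=13, P3=2, P4=0, P5=1)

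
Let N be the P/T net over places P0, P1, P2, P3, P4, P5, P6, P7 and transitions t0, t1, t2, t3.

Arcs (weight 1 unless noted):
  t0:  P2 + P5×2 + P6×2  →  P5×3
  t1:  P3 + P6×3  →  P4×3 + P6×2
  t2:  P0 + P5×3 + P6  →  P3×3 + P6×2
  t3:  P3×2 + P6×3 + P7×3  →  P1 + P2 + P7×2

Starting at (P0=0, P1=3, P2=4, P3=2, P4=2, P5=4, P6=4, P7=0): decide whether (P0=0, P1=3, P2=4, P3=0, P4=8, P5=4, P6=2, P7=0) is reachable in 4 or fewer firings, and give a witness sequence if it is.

step 1: fire t1:  (P0=0, P1=3, P2=4, P3=2, P4=2, P5=4, P6=4, P7=0) → (P0=0, P1=3, P2=4, P3=1, P4=5, P5=4, P6=3, P7=0)
step 2: fire t1:  (P0=0, P1=3, P2=4, P3=1, P4=5, P5=4, P6=3, P7=0) → (P0=0, P1=3, P2=4, P3=0, P4=8, P5=4, P6=2, P7=0)

YES — reachable via ⟨t1, t1⟩ (2 firings)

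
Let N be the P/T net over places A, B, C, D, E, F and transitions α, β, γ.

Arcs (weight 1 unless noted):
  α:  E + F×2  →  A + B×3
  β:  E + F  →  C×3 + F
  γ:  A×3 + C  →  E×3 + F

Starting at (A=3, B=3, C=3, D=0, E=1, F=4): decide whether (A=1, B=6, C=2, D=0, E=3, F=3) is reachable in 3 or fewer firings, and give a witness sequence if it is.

step 1: fire α:  (A=3, B=3, C=3, D=0, E=1, F=4) → (A=4, B=6, C=3, D=0, E=0, F=2)
step 2: fire γ:  (A=4, B=6, C=3, D=0, E=0, F=2) → (A=1, B=6, C=2, D=0, E=3, F=3)

YES — reachable via ⟨α, γ⟩ (2 firings)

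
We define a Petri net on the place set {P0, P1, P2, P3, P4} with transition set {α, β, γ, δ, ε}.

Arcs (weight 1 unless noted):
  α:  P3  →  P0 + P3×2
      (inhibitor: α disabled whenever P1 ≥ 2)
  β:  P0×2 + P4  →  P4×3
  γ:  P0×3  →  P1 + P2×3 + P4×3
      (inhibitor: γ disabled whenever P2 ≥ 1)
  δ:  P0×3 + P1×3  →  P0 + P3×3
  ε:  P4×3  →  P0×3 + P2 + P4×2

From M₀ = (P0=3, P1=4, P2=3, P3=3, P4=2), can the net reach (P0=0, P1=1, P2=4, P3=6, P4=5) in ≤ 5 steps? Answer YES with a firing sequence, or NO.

step 1: fire β:  (P0=3, P1=4, P2=3, P3=3, P4=2) → (P0=1, P1=4, P2=3, P3=3, P4=4)
step 2: fire ε:  (P0=1, P1=4, P2=3, P3=3, P4=4) → (P0=4, P1=4, P2=4, P3=3, P4=3)
step 3: fire δ:  (P0=4, P1=4, P2=4, P3=3, P4=3) → (P0=2, P1=1, P2=4, P3=6, P4=3)
step 4: fire β:  (P0=2, P1=1, P2=4, P3=6, P4=3) → (P0=0, P1=1, P2=4, P3=6, P4=5)

YES — reachable via ⟨β, ε, δ, β⟩ (4 firings)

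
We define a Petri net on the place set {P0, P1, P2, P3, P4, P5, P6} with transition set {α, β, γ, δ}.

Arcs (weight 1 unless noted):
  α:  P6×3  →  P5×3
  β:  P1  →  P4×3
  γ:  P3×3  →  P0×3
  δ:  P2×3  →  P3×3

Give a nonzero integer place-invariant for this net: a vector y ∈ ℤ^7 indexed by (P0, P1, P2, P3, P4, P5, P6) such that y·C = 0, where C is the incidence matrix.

y = (P0:1, P1:0, P2:1, P3:1, P4:0, P5:0, P6:0)

Incidence matrix C (rows=places, cols=transitions):
        α    β    γ    δ
   P0   0    0    3    0
   P1   0   -1    0    0
   P2   0    0    0   -3
   P3   0    0   -3    3
   P4   0    3    0    0
   P5   3    0    0    0
   P6  -3    0    0    0

Candidate y = [1, 0, 1, 1, 0, 0, 0]; check y·C column-wise:
  col α: 1·0 + 1·0 + 1·0 + 0·3 + 0·-3 = 0
  col β: 1·0 + 0·-1 + 1·0 + 1·0 + 0·3 = 0
  col γ: 1·3 + 1·0 + 1·-3 = 0
  col δ: 1·0 + 1·-3 + 1·3 = 0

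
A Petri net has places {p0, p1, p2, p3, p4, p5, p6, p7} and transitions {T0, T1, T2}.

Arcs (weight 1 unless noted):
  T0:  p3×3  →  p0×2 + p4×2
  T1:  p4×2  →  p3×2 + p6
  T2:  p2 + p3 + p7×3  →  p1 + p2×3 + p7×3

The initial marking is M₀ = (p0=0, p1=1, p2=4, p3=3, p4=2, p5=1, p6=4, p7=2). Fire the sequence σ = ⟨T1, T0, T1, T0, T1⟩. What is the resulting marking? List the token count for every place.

(p0=4, p1=1, p2=4, p3=3, p4=0, p5=1, p6=7, p7=2)

step 1: fire T1:  (p0=0, p1=1, p2=4, p3=3, p4=2, p5=1, p6=4, p7=2) → (p0=0, p1=1, p2=4, p3=5, p4=0, p5=1, p6=5, p7=2)
step 2: fire T0:  (p0=0, p1=1, p2=4, p3=5, p4=0, p5=1, p6=5, p7=2) → (p0=2, p1=1, p2=4, p3=2, p4=2, p5=1, p6=5, p7=2)
step 3: fire T1:  (p0=2, p1=1, p2=4, p3=2, p4=2, p5=1, p6=5, p7=2) → (p0=2, p1=1, p2=4, p3=4, p4=0, p5=1, p6=6, p7=2)
step 4: fire T0:  (p0=2, p1=1, p2=4, p3=4, p4=0, p5=1, p6=6, p7=2) → (p0=4, p1=1, p2=4, p3=1, p4=2, p5=1, p6=6, p7=2)
step 5: fire T1:  (p0=4, p1=1, p2=4, p3=1, p4=2, p5=1, p6=6, p7=2) → (p0=4, p1=1, p2=4, p3=3, p4=0, p5=1, p6=7, p7=2)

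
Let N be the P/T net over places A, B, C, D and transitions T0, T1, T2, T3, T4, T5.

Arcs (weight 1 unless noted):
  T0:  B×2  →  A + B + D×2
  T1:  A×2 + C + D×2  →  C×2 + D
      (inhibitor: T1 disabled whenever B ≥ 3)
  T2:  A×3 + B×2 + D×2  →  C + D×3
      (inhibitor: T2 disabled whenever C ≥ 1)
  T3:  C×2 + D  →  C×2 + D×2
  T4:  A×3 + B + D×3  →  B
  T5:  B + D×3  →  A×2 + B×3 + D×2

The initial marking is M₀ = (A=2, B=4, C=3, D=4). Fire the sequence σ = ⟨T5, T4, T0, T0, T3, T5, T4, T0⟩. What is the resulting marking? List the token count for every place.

step 1: fire T5:  (A=2, B=4, C=3, D=4) → (A=4, B=6, C=3, D=3)
step 2: fire T4:  (A=4, B=6, C=3, D=3) → (A=1, B=6, C=3, D=0)
step 3: fire T0:  (A=1, B=6, C=3, D=0) → (A=2, B=5, C=3, D=2)
step 4: fire T0:  (A=2, B=5, C=3, D=2) → (A=3, B=4, C=3, D=4)
step 5: fire T3:  (A=3, B=4, C=3, D=4) → (A=3, B=4, C=3, D=5)
step 6: fire T5:  (A=3, B=4, C=3, D=5) → (A=5, B=6, C=3, D=4)
step 7: fire T4:  (A=5, B=6, C=3, D=4) → (A=2, B=6, C=3, D=1)
step 8: fire T0:  (A=2, B=6, C=3, D=1) → (A=3, B=5, C=3, D=3)

(A=3, B=5, C=3, D=3)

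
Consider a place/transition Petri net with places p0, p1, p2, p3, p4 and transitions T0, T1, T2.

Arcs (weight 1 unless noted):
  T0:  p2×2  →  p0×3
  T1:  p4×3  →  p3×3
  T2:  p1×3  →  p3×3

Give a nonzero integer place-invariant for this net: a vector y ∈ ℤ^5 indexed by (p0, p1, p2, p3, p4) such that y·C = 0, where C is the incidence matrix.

Incidence matrix C (rows=places, cols=transitions):
       T0   T1   T2
   p0   3    0    0
   p1   0    0   -3
   p2  -2    0    0
   p3   0    3    3
   p4   0   -3    0

Candidate y = [2, 0, 3, 0, 0]; check y·C column-wise:
  col T0: 2·3 + 3·-2 = 0
  col T1: 2·0 + 3·0 + 0·3 + 0·-3 = 0
  col T2: 2·0 + 0·-3 + 3·0 + 0·3 = 0

y = (p0:2, p1:0, p2:3, p3:0, p4:0)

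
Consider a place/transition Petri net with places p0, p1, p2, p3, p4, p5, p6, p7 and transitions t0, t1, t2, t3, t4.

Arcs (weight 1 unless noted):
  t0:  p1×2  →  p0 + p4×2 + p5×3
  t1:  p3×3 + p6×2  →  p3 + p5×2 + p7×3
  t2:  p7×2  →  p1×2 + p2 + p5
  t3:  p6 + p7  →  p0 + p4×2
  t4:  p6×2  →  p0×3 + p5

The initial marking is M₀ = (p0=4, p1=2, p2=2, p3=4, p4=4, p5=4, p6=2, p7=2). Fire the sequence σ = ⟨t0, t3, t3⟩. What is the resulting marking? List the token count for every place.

step 1: fire t0:  (p0=4, p1=2, p2=2, p3=4, p4=4, p5=4, p6=2, p7=2) → (p0=5, p1=0, p2=2, p3=4, p4=6, p5=7, p6=2, p7=2)
step 2: fire t3:  (p0=5, p1=0, p2=2, p3=4, p4=6, p5=7, p6=2, p7=2) → (p0=6, p1=0, p2=2, p3=4, p4=8, p5=7, p6=1, p7=1)
step 3: fire t3:  (p0=6, p1=0, p2=2, p3=4, p4=8, p5=7, p6=1, p7=1) → (p0=7, p1=0, p2=2, p3=4, p4=10, p5=7, p6=0, p7=0)

(p0=7, p1=0, p2=2, p3=4, p4=10, p5=7, p6=0, p7=0)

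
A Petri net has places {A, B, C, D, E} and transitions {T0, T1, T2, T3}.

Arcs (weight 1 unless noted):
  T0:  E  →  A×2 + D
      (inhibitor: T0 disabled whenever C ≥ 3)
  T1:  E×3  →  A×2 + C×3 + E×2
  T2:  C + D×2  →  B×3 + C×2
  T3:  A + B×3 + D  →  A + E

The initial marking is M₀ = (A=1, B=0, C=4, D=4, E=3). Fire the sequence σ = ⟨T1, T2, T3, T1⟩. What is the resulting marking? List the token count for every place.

step 1: fire T1:  (A=1, B=0, C=4, D=4, E=3) → (A=3, B=0, C=7, D=4, E=2)
step 2: fire T2:  (A=3, B=0, C=7, D=4, E=2) → (A=3, B=3, C=8, D=2, E=2)
step 3: fire T3:  (A=3, B=3, C=8, D=2, E=2) → (A=3, B=0, C=8, D=1, E=3)
step 4: fire T1:  (A=3, B=0, C=8, D=1, E=3) → (A=5, B=0, C=11, D=1, E=2)

(A=5, B=0, C=11, D=1, E=2)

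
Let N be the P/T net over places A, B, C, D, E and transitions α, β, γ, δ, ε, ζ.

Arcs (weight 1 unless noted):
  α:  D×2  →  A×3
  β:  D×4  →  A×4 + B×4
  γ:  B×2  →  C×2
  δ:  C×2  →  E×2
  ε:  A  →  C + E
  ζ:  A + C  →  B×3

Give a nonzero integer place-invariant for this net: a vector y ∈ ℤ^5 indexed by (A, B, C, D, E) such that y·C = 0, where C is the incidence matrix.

Incidence matrix C (rows=places, cols=transitions):
        α    β    γ    δ    ε    ζ
    A   3    4    0    0   -1   -1
    B   0    4   -2    0    0    3
    C   0    0    2   -2    1   -1
    D  -2   -4    0    0    0    0
    E   0    0    0    2    1    0

Candidate y = [2, 1, 1, 3, 1]; check y·C column-wise:
  col α: 2·3 + 1·0 + 1·0 + 3·-2 + 1·0 = 0
  col β: 2·4 + 1·4 + 1·0 + 3·-4 + 1·0 = 0
  col γ: 2·0 + 1·-2 + 1·2 + 3·0 + 1·0 = 0
  col δ: 2·0 + 1·0 + 1·-2 + 3·0 + 1·2 = 0
  col ε: 2·-1 + 1·0 + 1·1 + 3·0 + 1·1 = 0
  col ζ: 2·-1 + 1·3 + 1·-1 + 3·0 + 1·0 = 0

y = (A:2, B:1, C:1, D:3, E:1)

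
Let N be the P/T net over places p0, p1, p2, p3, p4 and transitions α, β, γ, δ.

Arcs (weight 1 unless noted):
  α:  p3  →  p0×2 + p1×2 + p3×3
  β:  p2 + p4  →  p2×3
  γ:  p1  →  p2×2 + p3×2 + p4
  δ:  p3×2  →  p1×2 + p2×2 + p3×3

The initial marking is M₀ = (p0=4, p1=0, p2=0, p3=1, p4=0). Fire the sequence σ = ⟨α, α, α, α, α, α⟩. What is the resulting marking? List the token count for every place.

step 1: fire α:  (p0=4, p1=0, p2=0, p3=1, p4=0) → (p0=6, p1=2, p2=0, p3=3, p4=0)
step 2: fire α:  (p0=6, p1=2, p2=0, p3=3, p4=0) → (p0=8, p1=4, p2=0, p3=5, p4=0)
step 3: fire α:  (p0=8, p1=4, p2=0, p3=5, p4=0) → (p0=10, p1=6, p2=0, p3=7, p4=0)
step 4: fire α:  (p0=10, p1=6, p2=0, p3=7, p4=0) → (p0=12, p1=8, p2=0, p3=9, p4=0)
step 5: fire α:  (p0=12, p1=8, p2=0, p3=9, p4=0) → (p0=14, p1=10, p2=0, p3=11, p4=0)
step 6: fire α:  (p0=14, p1=10, p2=0, p3=11, p4=0) → (p0=16, p1=12, p2=0, p3=13, p4=0)

(p0=16, p1=12, p2=0, p3=13, p4=0)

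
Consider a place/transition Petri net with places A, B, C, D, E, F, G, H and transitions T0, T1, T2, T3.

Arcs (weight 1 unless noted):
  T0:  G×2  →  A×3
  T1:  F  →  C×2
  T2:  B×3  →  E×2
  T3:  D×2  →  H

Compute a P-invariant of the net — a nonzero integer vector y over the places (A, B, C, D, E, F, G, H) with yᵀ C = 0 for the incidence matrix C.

Incidence matrix C (rows=places, cols=transitions):
       T0   T1   T2   T3
    A   3    0    0    0
    B   0    0   -3    0
    C   0    2    0    0
    D   0    0    0   -2
    E   0    0    2    0
    F   0   -1    0    0
    G  -2    0    0    0
    H   0    0    0    1

Candidate y = [0, 2, 0, 0, 3, 0, 0, 0]; check y·C column-wise:
  col T0: 0·3 + 2·0 + 3·0 + 0·-2 = 0
  col T1: 2·0 + 0·2 + 3·0 + 0·-1 = 0
  col T2: 2·-3 + 3·2 = 0
  col T3: 2·0 + 0·-2 + 3·0 + 0·1 = 0

y = (A:0, B:2, C:0, D:0, E:3, F:0, G:0, H:0)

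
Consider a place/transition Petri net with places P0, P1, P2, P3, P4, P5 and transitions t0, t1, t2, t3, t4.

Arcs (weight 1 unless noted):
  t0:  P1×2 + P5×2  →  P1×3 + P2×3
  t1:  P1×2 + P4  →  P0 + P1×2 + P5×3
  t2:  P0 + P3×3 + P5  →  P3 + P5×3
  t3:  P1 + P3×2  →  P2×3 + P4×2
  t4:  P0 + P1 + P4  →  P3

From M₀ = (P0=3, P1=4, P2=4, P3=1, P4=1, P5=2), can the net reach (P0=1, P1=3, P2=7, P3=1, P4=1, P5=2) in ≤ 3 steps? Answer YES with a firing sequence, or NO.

NO — not reachable within 3 firings

depth 0: 1 marking
depth 1: 4 markings reached so far
depth 2: 7 markings reached so far
depth 3: 11 markings reached so far
target is not among the 11 markings reachable within 3 steps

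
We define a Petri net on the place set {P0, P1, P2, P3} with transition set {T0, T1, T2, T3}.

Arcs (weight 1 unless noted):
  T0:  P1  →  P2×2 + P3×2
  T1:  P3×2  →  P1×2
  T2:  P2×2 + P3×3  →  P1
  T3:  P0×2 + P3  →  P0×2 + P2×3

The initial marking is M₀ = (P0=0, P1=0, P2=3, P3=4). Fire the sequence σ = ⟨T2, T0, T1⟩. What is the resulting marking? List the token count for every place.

step 1: fire T2:  (P0=0, P1=0, P2=3, P3=4) → (P0=0, P1=1, P2=1, P3=1)
step 2: fire T0:  (P0=0, P1=1, P2=1, P3=1) → (P0=0, P1=0, P2=3, P3=3)
step 3: fire T1:  (P0=0, P1=0, P2=3, P3=3) → (P0=0, P1=2, P2=3, P3=1)

(P0=0, P1=2, P2=3, P3=1)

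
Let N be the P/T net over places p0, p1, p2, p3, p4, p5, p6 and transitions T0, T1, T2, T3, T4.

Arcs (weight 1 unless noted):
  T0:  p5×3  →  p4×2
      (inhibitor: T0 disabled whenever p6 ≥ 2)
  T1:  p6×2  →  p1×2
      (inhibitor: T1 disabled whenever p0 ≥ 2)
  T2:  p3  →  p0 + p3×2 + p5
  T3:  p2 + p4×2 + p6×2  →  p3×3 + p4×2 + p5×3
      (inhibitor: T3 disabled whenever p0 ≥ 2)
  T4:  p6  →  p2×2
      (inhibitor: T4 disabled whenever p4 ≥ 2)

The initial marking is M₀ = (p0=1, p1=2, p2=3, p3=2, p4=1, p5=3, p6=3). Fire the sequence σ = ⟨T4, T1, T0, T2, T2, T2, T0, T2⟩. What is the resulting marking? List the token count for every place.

(p0=5, p1=4, p2=5, p3=6, p4=5, p5=1, p6=0)

step 1: fire T4:  (p0=1, p1=2, p2=3, p3=2, p4=1, p5=3, p6=3) → (p0=1, p1=2, p2=5, p3=2, p4=1, p5=3, p6=2)
step 2: fire T1:  (p0=1, p1=2, p2=5, p3=2, p4=1, p5=3, p6=2) → (p0=1, p1=4, p2=5, p3=2, p4=1, p5=3, p6=0)
step 3: fire T0:  (p0=1, p1=4, p2=5, p3=2, p4=1, p5=3, p6=0) → (p0=1, p1=4, p2=5, p3=2, p4=3, p5=0, p6=0)
step 4: fire T2:  (p0=1, p1=4, p2=5, p3=2, p4=3, p5=0, p6=0) → (p0=2, p1=4, p2=5, p3=3, p4=3, p5=1, p6=0)
step 5: fire T2:  (p0=2, p1=4, p2=5, p3=3, p4=3, p5=1, p6=0) → (p0=3, p1=4, p2=5, p3=4, p4=3, p5=2, p6=0)
step 6: fire T2:  (p0=3, p1=4, p2=5, p3=4, p4=3, p5=2, p6=0) → (p0=4, p1=4, p2=5, p3=5, p4=3, p5=3, p6=0)
step 7: fire T0:  (p0=4, p1=4, p2=5, p3=5, p4=3, p5=3, p6=0) → (p0=4, p1=4, p2=5, p3=5, p4=5, p5=0, p6=0)
step 8: fire T2:  (p0=4, p1=4, p2=5, p3=5, p4=5, p5=0, p6=0) → (p0=5, p1=4, p2=5, p3=6, p4=5, p5=1, p6=0)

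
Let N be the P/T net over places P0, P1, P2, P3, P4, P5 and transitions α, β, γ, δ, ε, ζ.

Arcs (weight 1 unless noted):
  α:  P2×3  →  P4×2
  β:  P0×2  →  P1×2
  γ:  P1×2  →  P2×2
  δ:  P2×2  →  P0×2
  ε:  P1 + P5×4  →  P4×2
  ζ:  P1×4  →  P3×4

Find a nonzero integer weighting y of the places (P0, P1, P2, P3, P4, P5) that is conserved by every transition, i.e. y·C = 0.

Incidence matrix C (rows=places, cols=transitions):
        α    β    γ    δ    ε    ζ
   P0   0   -2    0    2    0    0
   P1   0    2   -2    0   -1   -4
   P2  -3    0    2   -2    0    0
   P3   0    0    0    0    0    4
   P4   2    0    0    0    2    0
   P5   0    0    0    0   -4    0

Candidate y = [2, 2, 2, 2, 3, 1]; check y·C column-wise:
  col α: 2·0 + 2·0 + 2·-3 + 2·0 + 3·2 + 1·0 = 0
  col β: 2·-2 + 2·2 + 2·0 + 2·0 + 3·0 + 1·0 = 0
  col γ: 2·0 + 2·-2 + 2·2 + 2·0 + 3·0 + 1·0 = 0
  col δ: 2·2 + 2·0 + 2·-2 + 2·0 + 3·0 + 1·0 = 0
  col ε: 2·0 + 2·-1 + 2·0 + 2·0 + 3·2 + 1·-4 = 0
  col ζ: 2·0 + 2·-4 + 2·0 + 2·4 + 3·0 + 1·0 = 0

y = (P0:2, P1:2, P2:2, P3:2, P4:3, P5:1)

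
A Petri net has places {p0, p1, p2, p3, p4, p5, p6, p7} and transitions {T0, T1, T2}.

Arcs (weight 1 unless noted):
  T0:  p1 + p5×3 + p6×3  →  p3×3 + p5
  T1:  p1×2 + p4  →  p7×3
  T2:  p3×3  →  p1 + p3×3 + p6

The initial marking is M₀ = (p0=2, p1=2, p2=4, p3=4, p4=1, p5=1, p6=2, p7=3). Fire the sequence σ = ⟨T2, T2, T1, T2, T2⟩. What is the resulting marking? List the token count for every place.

(p0=2, p1=4, p2=4, p3=4, p4=0, p5=1, p6=6, p7=6)

step 1: fire T2:  (p0=2, p1=2, p2=4, p3=4, p4=1, p5=1, p6=2, p7=3) → (p0=2, p1=3, p2=4, p3=4, p4=1, p5=1, p6=3, p7=3)
step 2: fire T2:  (p0=2, p1=3, p2=4, p3=4, p4=1, p5=1, p6=3, p7=3) → (p0=2, p1=4, p2=4, p3=4, p4=1, p5=1, p6=4, p7=3)
step 3: fire T1:  (p0=2, p1=4, p2=4, p3=4, p4=1, p5=1, p6=4, p7=3) → (p0=2, p1=2, p2=4, p3=4, p4=0, p5=1, p6=4, p7=6)
step 4: fire T2:  (p0=2, p1=2, p2=4, p3=4, p4=0, p5=1, p6=4, p7=6) → (p0=2, p1=3, p2=4, p3=4, p4=0, p5=1, p6=5, p7=6)
step 5: fire T2:  (p0=2, p1=3, p2=4, p3=4, p4=0, p5=1, p6=5, p7=6) → (p0=2, p1=4, p2=4, p3=4, p4=0, p5=1, p6=6, p7=6)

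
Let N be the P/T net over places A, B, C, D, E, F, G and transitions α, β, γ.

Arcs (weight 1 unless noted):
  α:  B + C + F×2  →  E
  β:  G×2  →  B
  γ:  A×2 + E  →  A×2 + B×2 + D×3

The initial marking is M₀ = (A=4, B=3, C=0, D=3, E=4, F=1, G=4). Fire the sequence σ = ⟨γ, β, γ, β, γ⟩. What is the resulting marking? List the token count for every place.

step 1: fire γ:  (A=4, B=3, C=0, D=3, E=4, F=1, G=4) → (A=4, B=5, C=0, D=6, E=3, F=1, G=4)
step 2: fire β:  (A=4, B=5, C=0, D=6, E=3, F=1, G=4) → (A=4, B=6, C=0, D=6, E=3, F=1, G=2)
step 3: fire γ:  (A=4, B=6, C=0, D=6, E=3, F=1, G=2) → (A=4, B=8, C=0, D=9, E=2, F=1, G=2)
step 4: fire β:  (A=4, B=8, C=0, D=9, E=2, F=1, G=2) → (A=4, B=9, C=0, D=9, E=2, F=1, G=0)
step 5: fire γ:  (A=4, B=9, C=0, D=9, E=2, F=1, G=0) → (A=4, B=11, C=0, D=12, E=1, F=1, G=0)

(A=4, B=11, C=0, D=12, E=1, F=1, G=0)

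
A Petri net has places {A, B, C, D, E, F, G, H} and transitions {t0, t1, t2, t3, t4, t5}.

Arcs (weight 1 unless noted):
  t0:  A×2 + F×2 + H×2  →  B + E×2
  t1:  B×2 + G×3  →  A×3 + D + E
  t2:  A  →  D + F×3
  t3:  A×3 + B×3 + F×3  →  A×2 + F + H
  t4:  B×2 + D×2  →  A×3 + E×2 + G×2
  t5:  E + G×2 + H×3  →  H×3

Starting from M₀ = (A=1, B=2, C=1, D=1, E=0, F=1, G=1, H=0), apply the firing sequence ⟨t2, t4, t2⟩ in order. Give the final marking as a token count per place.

step 1: fire t2:  (A=1, B=2, C=1, D=1, E=0, F=1, G=1, H=0) → (A=0, B=2, C=1, D=2, E=0, F=4, G=1, H=0)
step 2: fire t4:  (A=0, B=2, C=1, D=2, E=0, F=4, G=1, H=0) → (A=3, B=0, C=1, D=0, E=2, F=4, G=3, H=0)
step 3: fire t2:  (A=3, B=0, C=1, D=0, E=2, F=4, G=3, H=0) → (A=2, B=0, C=1, D=1, E=2, F=7, G=3, H=0)

(A=2, B=0, C=1, D=1, E=2, F=7, G=3, H=0)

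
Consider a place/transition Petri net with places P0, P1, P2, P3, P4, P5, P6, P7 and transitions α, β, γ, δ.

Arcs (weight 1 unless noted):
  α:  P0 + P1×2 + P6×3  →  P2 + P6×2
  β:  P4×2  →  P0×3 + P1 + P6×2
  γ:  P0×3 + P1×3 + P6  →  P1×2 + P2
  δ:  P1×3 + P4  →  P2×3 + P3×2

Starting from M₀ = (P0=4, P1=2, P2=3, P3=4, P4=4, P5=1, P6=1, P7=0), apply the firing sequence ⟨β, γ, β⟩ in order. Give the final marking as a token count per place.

(P0=7, P1=3, P2=4, P3=4, P4=0, P5=1, P6=4, P7=0)

step 1: fire β:  (P0=4, P1=2, P2=3, P3=4, P4=4, P5=1, P6=1, P7=0) → (P0=7, P1=3, P2=3, P3=4, P4=2, P5=1, P6=3, P7=0)
step 2: fire γ:  (P0=7, P1=3, P2=3, P3=4, P4=2, P5=1, P6=3, P7=0) → (P0=4, P1=2, P2=4, P3=4, P4=2, P5=1, P6=2, P7=0)
step 3: fire β:  (P0=4, P1=2, P2=4, P3=4, P4=2, P5=1, P6=2, P7=0) → (P0=7, P1=3, P2=4, P3=4, P4=0, P5=1, P6=4, P7=0)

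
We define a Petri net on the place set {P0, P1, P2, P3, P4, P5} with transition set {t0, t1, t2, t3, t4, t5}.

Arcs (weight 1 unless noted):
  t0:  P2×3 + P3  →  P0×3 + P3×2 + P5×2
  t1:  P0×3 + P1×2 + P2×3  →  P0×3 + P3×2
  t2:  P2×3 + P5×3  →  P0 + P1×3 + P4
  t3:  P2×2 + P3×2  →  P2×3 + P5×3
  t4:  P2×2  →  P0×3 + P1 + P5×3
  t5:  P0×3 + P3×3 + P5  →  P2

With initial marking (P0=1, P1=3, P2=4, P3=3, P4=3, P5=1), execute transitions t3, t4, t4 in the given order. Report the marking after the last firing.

step 1: fire t3:  (P0=1, P1=3, P2=4, P3=3, P4=3, P5=1) → (P0=1, P1=3, P2=5, P3=1, P4=3, P5=4)
step 2: fire t4:  (P0=1, P1=3, P2=5, P3=1, P4=3, P5=4) → (P0=4, P1=4, P2=3, P3=1, P4=3, P5=7)
step 3: fire t4:  (P0=4, P1=4, P2=3, P3=1, P4=3, P5=7) → (P0=7, P1=5, P2=1, P3=1, P4=3, P5=10)

(P0=7, P1=5, P2=1, P3=1, P4=3, P5=10)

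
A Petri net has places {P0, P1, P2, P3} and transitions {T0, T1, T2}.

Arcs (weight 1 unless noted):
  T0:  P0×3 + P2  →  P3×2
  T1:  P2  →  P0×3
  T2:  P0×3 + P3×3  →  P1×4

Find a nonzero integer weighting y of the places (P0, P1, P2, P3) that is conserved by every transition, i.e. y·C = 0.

Incidence matrix C (rows=places, cols=transitions):
       T0   T1   T2
   P0  -3    3   -3
   P1   0    0    4
   P2  -1   -1    0
   P3   2    0   -3

Candidate y = [1, 3, 3, 3]; check y·C column-wise:
  col T0: 1·-3 + 3·0 + 3·-1 + 3·2 = 0
  col T1: 1·3 + 3·0 + 3·-1 + 3·0 = 0
  col T2: 1·-3 + 3·4 + 3·0 + 3·-3 = 0

y = (P0:1, P1:3, P2:3, P3:3)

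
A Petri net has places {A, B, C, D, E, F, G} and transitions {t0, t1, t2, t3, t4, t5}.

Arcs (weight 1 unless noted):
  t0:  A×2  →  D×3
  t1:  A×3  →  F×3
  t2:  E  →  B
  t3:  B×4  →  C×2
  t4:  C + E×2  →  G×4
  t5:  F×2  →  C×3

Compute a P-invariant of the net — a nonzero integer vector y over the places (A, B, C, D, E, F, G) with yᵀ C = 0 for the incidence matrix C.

y = (A:3, B:1, C:2, D:2, E:1, F:3, G:1)

Incidence matrix C (rows=places, cols=transitions):
       t0   t1   t2   t3   t4   t5
    A  -2   -3    0    0    0    0
    B   0    0    1   -4    0    0
    C   0    0    0    2   -1    3
    D   3    0    0    0    0    0
    E   0    0   -1    0   -2    0
    F   0    3    0    0    0   -2
    G   0    0    0    0    4    0

Candidate y = [3, 1, 2, 2, 1, 3, 1]; check y·C column-wise:
  col t0: 3·-2 + 1·0 + 2·0 + 2·3 + 1·0 + 3·0 + 1·0 = 0
  col t1: 3·-3 + 1·0 + 2·0 + 2·0 + 1·0 + 3·3 + 1·0 = 0
  col t2: 3·0 + 1·1 + 2·0 + 2·0 + 1·-1 + 3·0 + 1·0 = 0
  col t3: 3·0 + 1·-4 + 2·2 + 2·0 + 1·0 + 3·0 + 1·0 = 0
  col t4: 3·0 + 1·0 + 2·-1 + 2·0 + 1·-2 + 3·0 + 1·4 = 0
  col t5: 3·0 + 1·0 + 2·3 + 2·0 + 1·0 + 3·-2 + 1·0 = 0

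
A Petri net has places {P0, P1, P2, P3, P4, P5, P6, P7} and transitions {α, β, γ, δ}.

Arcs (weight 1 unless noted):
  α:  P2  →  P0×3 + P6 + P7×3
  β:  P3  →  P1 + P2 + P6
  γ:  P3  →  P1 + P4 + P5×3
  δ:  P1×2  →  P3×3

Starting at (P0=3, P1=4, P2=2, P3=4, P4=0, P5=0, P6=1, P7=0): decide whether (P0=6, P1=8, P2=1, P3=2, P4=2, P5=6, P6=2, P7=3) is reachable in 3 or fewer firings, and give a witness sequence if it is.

NO — not reachable within 3 firings

depth 0: 1 marking
depth 1: 5 markings reached so far
depth 2: 15 markings reached so far
depth 3: 33 markings reached so far
target is not among the 33 markings reachable within 3 steps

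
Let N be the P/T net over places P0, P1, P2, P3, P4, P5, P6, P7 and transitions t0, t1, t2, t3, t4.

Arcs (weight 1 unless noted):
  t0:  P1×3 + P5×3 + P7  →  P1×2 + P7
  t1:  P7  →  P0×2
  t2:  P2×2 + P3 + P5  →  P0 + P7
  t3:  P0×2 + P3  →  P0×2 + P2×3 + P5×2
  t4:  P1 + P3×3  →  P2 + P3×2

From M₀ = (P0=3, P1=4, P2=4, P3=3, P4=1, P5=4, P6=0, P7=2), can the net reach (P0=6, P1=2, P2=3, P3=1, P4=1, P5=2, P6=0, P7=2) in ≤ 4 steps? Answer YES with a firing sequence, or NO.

NO — not reachable within 4 firings

depth 0: 1 marking
depth 1: 6 markings reached so far
depth 2: 19 markings reached so far
depth 3: 42 markings reached so far
depth 4: 68 markings reached so far
target is not among the 68 markings reachable within 4 steps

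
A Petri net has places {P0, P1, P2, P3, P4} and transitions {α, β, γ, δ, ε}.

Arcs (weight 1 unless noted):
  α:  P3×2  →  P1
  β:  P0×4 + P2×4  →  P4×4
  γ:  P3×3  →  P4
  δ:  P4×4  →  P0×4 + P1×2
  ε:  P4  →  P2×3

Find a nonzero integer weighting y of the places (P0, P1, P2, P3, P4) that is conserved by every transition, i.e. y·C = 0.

Incidence matrix C (rows=places, cols=transitions):
        α    β    γ    δ    ε
   P0   0   -4    0    4    0
   P1   1    0    0    2    0
   P2   0   -4    0    0    3
   P3  -2    0   -3    0    0
   P4   0    4    1   -4   -1

Candidate y = [2, 2, 1, 1, 3]; check y·C column-wise:
  col α: 2·0 + 2·1 + 1·0 + 1·-2 + 3·0 = 0
  col β: 2·-4 + 2·0 + 1·-4 + 1·0 + 3·4 = 0
  col γ: 2·0 + 2·0 + 1·0 + 1·-3 + 3·1 = 0
  col δ: 2·4 + 2·2 + 1·0 + 1·0 + 3·-4 = 0
  col ε: 2·0 + 2·0 + 1·3 + 1·0 + 3·-1 = 0

y = (P0:2, P1:2, P2:1, P3:1, P4:3)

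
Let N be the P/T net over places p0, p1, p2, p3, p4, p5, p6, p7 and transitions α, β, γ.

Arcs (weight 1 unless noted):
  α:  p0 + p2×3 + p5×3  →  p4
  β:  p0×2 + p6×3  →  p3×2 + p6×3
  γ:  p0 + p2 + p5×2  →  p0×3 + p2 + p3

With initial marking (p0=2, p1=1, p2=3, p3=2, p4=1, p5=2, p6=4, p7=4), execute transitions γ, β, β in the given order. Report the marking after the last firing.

step 1: fire γ:  (p0=2, p1=1, p2=3, p3=2, p4=1, p5=2, p6=4, p7=4) → (p0=4, p1=1, p2=3, p3=3, p4=1, p5=0, p6=4, p7=4)
step 2: fire β:  (p0=4, p1=1, p2=3, p3=3, p4=1, p5=0, p6=4, p7=4) → (p0=2, p1=1, p2=3, p3=5, p4=1, p5=0, p6=4, p7=4)
step 3: fire β:  (p0=2, p1=1, p2=3, p3=5, p4=1, p5=0, p6=4, p7=4) → (p0=0, p1=1, p2=3, p3=7, p4=1, p5=0, p6=4, p7=4)

(p0=0, p1=1, p2=3, p3=7, p4=1, p5=0, p6=4, p7=4)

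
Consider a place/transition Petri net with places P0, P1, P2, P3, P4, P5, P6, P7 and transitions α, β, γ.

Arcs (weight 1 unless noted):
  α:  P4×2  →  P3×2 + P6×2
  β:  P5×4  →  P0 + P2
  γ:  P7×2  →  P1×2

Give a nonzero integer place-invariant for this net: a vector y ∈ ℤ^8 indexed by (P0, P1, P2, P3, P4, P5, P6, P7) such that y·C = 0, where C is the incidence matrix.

y = (P0:1, P1:0, P2:-1, P3:0, P4:0, P5:0, P6:0, P7:0)

Incidence matrix C (rows=places, cols=transitions):
        α    β    γ
   P0   0    1    0
   P1   0    0    2
   P2   0    1    0
   P3   2    0    0
   P4  -2    0    0
   P5   0   -4    0
   P6   2    0    0
   P7   0    0   -2

Candidate y = [1, 0, -1, 0, 0, 0, 0, 0]; check y·C column-wise:
  col α: 1·0 + -1·0 + 0·2 + 0·-2 + 0·2 = 0
  col β: 1·1 + -1·1 + 0·-4 = 0
  col γ: 1·0 + 0·2 + -1·0 + 0·-2 = 0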